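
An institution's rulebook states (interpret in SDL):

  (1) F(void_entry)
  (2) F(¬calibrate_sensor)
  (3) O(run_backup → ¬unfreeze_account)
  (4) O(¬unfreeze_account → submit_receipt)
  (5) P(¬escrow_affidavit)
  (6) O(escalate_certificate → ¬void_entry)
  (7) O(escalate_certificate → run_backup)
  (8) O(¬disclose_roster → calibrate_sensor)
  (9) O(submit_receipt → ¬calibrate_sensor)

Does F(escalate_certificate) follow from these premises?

Premise 2, F(¬calibrate_sensor), is equivalent to O(calibrate_sensor).
Premise 9, O(submit_receipt → ¬calibrate_sensor), contraposes to O(calibrate_sensor → ¬submit_receipt); with O(calibrate_sensor) we get O(¬submit_receipt).
Premise 4, O(¬unfreeze_account → submit_receipt), contraposes to O(¬submit_receipt → unfreeze_account); with O(¬submit_receipt) we get O(unfreeze_account).
Premise 3 is O(run_backup → ¬unfreeze_account); contrapositively O(unfreeze_account → ¬run_backup). Since O(unfreeze_account) holds, K gives O(¬run_backup).
The contrapositive of premise 7 (O(escalate_certificate → run_backup)) is O(¬run_backup → ¬escalate_certificate), and O(¬run_backup) is already established, so O(¬escalate_certificate).
Premises 1, 5, 6, 8 do not contribute to this derivation.
So O(¬escalate_certificate) holds, i.e. F(escalate_certificate). The claim follows.

Yes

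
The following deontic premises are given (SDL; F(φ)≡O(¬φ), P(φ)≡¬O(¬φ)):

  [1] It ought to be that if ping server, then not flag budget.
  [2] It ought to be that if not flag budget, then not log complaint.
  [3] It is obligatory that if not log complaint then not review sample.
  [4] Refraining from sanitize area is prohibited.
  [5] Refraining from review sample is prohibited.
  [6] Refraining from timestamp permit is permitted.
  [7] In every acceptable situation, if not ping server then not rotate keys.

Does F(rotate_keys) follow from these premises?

F(¬review_sample) at premise 5 means O(review_sample).
Premise 3 is O(¬log_complaint → ¬review_sample); contrapositively O(review_sample → log_complaint). Since O(review_sample) holds, K gives O(log_complaint).
The contrapositive of premise 2 (O(¬flag_budget → ¬log_complaint)) is O(log_complaint → flag_budget), and O(log_complaint) is already established, so O(flag_budget).
Premise 1 is O(ping_server → ¬flag_budget); contrapositively O(flag_budget → ¬ping_server). Since O(flag_budget) holds, K gives O(¬ping_server).
Premise 7 is O(¬ping_server → ¬rotate_keys); since O(¬ping_server), deontic closure gives O(¬rotate_keys).
Premises 4, 6 do not contribute to this derivation.
So O(¬rotate_keys) holds, i.e. F(rotate_keys). The claim follows.

Yes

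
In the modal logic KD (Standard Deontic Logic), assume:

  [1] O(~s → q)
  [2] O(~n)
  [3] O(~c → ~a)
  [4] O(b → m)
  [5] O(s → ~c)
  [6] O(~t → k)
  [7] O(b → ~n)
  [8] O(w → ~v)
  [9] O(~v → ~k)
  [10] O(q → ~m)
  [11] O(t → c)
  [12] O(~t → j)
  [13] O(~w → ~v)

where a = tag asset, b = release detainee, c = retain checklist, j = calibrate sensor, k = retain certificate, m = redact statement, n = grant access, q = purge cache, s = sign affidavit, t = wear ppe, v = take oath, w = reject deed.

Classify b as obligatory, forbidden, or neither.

Forbidden

Premises 8 and 13 are O(w → ~v) and O(~w → ~v); every ideal world satisfies w or ~w, so in either case ~v holds — hence O(~v).
Premise 9 is O(~v → ~k); since O(~v), deontic closure gives O(~k).
The contrapositive of premise 6 (O(~t → k)) is O(~k → t), and O(~k) is already established, so O(t).
From O(t) and premise 11, O(t → c), we obtain O(c).
Premise 5 is O(s → ~c); contrapositively O(c → ~s). Since O(c) holds, K gives O(~s).
With premise 1, O(~s → q), the K-axiom yields O(q).
From O(q) and premise 10, O(q → ~m), we obtain O(~m).
Premise 4, O(b → m), contraposes to O(~m → ~b); with O(~m) we get O(~b).
Premises 2, 3, 7, 12 do not contribute to this derivation.
Thus O(~b), which is F(b): b is forbidden.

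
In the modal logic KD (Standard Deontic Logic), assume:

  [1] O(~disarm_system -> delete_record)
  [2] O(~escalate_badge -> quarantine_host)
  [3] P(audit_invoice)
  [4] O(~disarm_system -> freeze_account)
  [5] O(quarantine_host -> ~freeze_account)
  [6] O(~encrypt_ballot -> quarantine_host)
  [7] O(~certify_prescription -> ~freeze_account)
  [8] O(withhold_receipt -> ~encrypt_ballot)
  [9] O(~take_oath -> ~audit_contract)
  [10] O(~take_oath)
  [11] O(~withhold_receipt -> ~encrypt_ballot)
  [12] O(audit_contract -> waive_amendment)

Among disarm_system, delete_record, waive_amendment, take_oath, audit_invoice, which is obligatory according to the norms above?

By case analysis on ~withhold_receipt: premise 11 gives O(~withhold_receipt -> ~encrypt_ballot) and premise 8 gives O(withhold_receipt -> ~encrypt_ballot), so O(~encrypt_ballot) either way.
Applying K to premise 6 (O(~encrypt_ballot -> quarantine_host)) and O(~encrypt_ballot) yields O(quarantine_host).
From O(quarantine_host) and premise 5, O(quarantine_host -> ~freeze_account), we obtain O(~freeze_account).
Premise 4, O(~disarm_system -> freeze_account), contraposes to O(~freeze_account -> disarm_system); with O(~freeze_account) we get O(disarm_system).
So O(disarm_system) holds — disarm_system is obligatory. None of the other listed options is made obligatory by any chain of premises.

disarm_system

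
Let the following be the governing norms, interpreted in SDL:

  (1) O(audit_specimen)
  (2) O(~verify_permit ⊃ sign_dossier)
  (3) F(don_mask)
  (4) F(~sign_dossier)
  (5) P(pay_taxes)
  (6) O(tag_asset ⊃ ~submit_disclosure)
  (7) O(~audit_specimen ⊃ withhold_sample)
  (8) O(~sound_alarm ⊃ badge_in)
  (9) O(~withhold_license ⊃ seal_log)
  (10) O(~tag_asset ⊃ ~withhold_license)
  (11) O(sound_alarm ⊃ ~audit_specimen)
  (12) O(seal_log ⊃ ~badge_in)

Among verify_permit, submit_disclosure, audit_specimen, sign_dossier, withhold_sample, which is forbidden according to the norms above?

submit_disclosure

Premise 1 states O(audit_specimen) outright.
Premise 11, O(sound_alarm ⊃ ~audit_specimen), contraposes to O(audit_specimen ⊃ ~sound_alarm); with O(audit_specimen) we get O(~sound_alarm).
From O(~sound_alarm) and premise 8, O(~sound_alarm ⊃ badge_in), we obtain O(badge_in).
Premise 12 is O(seal_log ⊃ ~badge_in); contrapositively O(badge_in ⊃ ~seal_log). Since O(badge_in) holds, K gives O(~seal_log).
Premise 9, O(~withhold_license ⊃ seal_log), contraposes to O(~seal_log ⊃ withhold_license); with O(~seal_log) we get O(withhold_license).
Premise 10, O(~tag_asset ⊃ ~withhold_license), contraposes to O(withhold_license ⊃ tag_asset); with O(withhold_license) we get O(tag_asset).
Premise 6 is O(tag_asset ⊃ ~submit_disclosure); since O(tag_asset), deontic closure gives O(~submit_disclosure).
So O(~submit_disclosure) holds, i.e. submit_disclosure is forbidden. None of the other listed options is forbidden under the premises.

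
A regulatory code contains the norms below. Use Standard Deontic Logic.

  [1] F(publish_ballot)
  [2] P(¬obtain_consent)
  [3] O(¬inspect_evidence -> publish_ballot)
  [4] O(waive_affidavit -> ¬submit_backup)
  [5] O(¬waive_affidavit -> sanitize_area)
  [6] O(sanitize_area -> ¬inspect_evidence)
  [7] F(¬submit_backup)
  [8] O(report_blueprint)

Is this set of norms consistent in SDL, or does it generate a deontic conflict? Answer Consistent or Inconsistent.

F(publish_ballot) at premise 1 means O(¬publish_ballot).
Premise 3 is O(¬inspect_evidence -> publish_ballot); contrapositively O(¬publish_ballot -> inspect_evidence). Since O(¬publish_ballot) holds, K gives O(inspect_evidence).
Premise 6, O(sanitize_area -> ¬inspect_evidence), contraposes to O(inspect_evidence -> ¬sanitize_area); with O(inspect_evidence) we get O(¬sanitize_area).
The contrapositive of premise 5 (O(¬waive_affidavit -> sanitize_area)) is O(¬sanitize_area -> waive_affidavit), and O(¬sanitize_area) is already established, so O(waive_affidavit).
From O(waive_affidavit) and premise 4, O(waive_affidavit -> ¬submit_backup), we obtain O(¬submit_backup).
But premise 7, F(¬submit_backup), means O(submit_backup).
We now have both O(¬submit_backup) and O(submit_backup) — submit_backup is simultaneously obligatory and forbidden, violating the D-axiom.

Inconsistent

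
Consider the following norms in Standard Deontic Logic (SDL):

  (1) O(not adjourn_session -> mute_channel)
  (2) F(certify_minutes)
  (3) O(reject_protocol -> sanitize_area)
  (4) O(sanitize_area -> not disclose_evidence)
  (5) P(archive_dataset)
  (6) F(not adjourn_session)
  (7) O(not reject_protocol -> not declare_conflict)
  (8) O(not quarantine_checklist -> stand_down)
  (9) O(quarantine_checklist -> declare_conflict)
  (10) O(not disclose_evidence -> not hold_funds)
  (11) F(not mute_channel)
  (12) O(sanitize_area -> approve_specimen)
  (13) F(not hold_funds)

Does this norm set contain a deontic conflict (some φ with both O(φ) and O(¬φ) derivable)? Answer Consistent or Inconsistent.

Premise 1 is O(not adjourn_session -> mute_channel); even if O(mute_channel) held, inferring O(not adjourn_session) would be affirming the consequent — invalid.
So O(not adjourn_session) is not derivable, and the apparent clash with O(adjourn_session) does not arise.
A world satisfying every obligation exists (e.g. adjourn_session=true, approve_specimen=false, archive_dataset=false, certify_minutes=false, declare_conflict=false, disclose_evidence=true, hold_funds=true, mute_channel=true, quarantine_checklist=false, reject_protocol=false, sanitize_area=false, stand_down=true); no atom is both obligatory and forbidden, so the set is consistent.

Consistent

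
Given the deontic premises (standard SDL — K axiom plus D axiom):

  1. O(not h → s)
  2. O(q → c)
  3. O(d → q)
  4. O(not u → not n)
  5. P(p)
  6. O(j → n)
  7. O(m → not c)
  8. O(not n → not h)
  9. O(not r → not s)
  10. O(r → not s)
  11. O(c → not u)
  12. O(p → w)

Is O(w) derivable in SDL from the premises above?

Premise 12 is O(p → w), but O(p) is not derivable from the premises (the permission P(p) asserts only not O(not p), not O(p)), so it does not yield O(w).
No other premise forces O(w). An ideal world satisfying every premise can still have w false, so O(w) is not derivable.

No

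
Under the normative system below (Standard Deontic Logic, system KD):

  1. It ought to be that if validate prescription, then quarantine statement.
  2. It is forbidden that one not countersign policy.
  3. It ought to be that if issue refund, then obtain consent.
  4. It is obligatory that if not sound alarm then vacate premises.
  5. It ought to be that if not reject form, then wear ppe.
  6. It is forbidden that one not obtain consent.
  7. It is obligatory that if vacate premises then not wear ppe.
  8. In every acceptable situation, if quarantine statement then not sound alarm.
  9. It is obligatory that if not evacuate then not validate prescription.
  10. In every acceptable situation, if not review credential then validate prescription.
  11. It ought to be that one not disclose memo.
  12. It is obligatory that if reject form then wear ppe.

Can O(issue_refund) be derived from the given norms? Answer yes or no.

Premise 3 is O(issue_refund → obtain_consent); even if O(obtain_consent) held, inferring O(issue_refund) would be affirming the consequent — invalid.
No other premise forces O(issue_refund). An ideal world satisfying every premise can still have issue_refund false, so O(issue_refund) is not derivable.

No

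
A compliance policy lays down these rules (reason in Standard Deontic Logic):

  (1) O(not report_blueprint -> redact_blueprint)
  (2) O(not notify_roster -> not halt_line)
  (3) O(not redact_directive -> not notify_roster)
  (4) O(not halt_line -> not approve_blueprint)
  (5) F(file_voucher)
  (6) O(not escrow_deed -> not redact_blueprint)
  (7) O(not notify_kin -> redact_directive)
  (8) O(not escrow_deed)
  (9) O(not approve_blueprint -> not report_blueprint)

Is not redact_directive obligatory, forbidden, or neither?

Premise 8 states O(not escrow_deed) outright.
From O(not escrow_deed) and premise 6, O(not escrow_deed -> not redact_blueprint), we obtain O(not redact_blueprint).
Premise 1 is O(not report_blueprint -> redact_blueprint); contrapositively O(not redact_blueprint -> report_blueprint). Since O(not redact_blueprint) holds, K gives O(report_blueprint).
Premise 9, O(not approve_blueprint -> not report_blueprint), contraposes to O(report_blueprint -> approve_blueprint); with O(report_blueprint) we get O(approve_blueprint).
Premise 4, O(not halt_line -> not approve_blueprint), contraposes to O(approve_blueprint -> halt_line); with O(approve_blueprint) we get O(halt_line).
Premise 2 is O(not notify_roster -> not halt_line); contrapositively O(halt_line -> notify_roster). Since O(halt_line) holds, K gives O(notify_roster).
Premise 3 is O(not redact_directive -> not notify_roster); contrapositively O(notify_roster -> redact_directive). Since O(notify_roster) holds, K gives O(redact_directive).
Premises 5, 7 do not contribute to this derivation.
Thus O(redact_directive), which is F(not redact_directive): not redact_directive is forbidden.

Forbidden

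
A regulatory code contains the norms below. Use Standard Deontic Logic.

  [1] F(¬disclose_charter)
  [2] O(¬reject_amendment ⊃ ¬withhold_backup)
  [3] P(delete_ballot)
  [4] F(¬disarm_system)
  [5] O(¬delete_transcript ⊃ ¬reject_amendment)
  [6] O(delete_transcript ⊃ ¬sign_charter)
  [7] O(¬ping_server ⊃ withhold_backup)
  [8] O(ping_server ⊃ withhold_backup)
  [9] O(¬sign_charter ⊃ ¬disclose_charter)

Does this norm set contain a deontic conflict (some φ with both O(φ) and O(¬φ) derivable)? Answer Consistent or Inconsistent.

Inconsistent

Premises 8 and 7 cover both cases: O(ping_server ⊃ withhold_backup) and O(¬ping_server ⊃ withhold_backup). Since ping_server ∨ ¬ping_server is a tautology, O(withhold_backup) follows.
The contrapositive of premise 2 (O(¬reject_amendment ⊃ ¬withhold_backup)) is O(withhold_backup ⊃ reject_amendment), and O(withhold_backup) is already established, so O(reject_amendment).
Premise 5 is O(¬delete_transcript ⊃ ¬reject_amendment); contrapositively O(reject_amendment ⊃ delete_transcript). Since O(reject_amendment) holds, K gives O(delete_transcript).
Premise 6 is O(delete_transcript ⊃ ¬sign_charter); since O(delete_transcript), deontic closure gives O(¬sign_charter).
Premise 9 is O(¬sign_charter ⊃ ¬disclose_charter); since O(¬sign_charter), deontic closure gives O(¬disclose_charter).
However, F(¬disclose_charter) at premise 1 amounts to O(disclose_charter).
We now have both O(¬disclose_charter) and O(disclose_charter) — disclose_charter is simultaneously obligatory and forbidden, violating the D-axiom.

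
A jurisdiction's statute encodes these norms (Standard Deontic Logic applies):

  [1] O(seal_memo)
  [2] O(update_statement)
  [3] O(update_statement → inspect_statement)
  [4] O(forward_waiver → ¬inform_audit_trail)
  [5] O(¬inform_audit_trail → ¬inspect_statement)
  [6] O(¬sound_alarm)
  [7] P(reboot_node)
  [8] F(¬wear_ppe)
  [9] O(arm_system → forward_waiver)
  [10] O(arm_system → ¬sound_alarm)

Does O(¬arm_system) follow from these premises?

Yes

Premise 2 states O(update_statement) outright.
From O(update_statement) and premise 3, O(update_statement → inspect_statement), we obtain O(inspect_statement).
The contrapositive of premise 5 (O(¬inform_audit_trail → ¬inspect_statement)) is O(inspect_statement → inform_audit_trail), and O(inspect_statement) is already established, so O(inform_audit_trail).
Premise 4, O(forward_waiver → ¬inform_audit_trail), contraposes to O(inform_audit_trail → ¬forward_waiver); with O(inform_audit_trail) we get O(¬forward_waiver).
Premise 9, O(arm_system → forward_waiver), contraposes to O(¬forward_waiver → ¬arm_system); with O(¬forward_waiver) we get O(¬arm_system).
Premises 1, 6, 7, 8, 10 do not contribute to this derivation.
So O(¬arm_system) follows.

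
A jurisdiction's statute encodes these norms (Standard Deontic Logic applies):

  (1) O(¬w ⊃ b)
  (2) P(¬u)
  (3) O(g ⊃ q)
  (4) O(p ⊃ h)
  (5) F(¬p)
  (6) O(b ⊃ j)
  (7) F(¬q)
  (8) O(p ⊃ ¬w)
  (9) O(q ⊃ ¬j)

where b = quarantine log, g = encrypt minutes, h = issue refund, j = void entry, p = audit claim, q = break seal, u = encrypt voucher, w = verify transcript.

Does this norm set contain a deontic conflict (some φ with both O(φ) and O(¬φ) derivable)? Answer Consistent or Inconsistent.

Inconsistent

Premise 7 is F(¬q), i.e. O(q).
Applying K to premise 9 (O(q ⊃ ¬j)) and O(q) yields O(¬j).
Premise 6 is O(b ⊃ j); contrapositively O(¬j ⊃ ¬b). Since O(¬j) holds, K gives O(¬b).
Premise 1 is O(¬w ⊃ b); contrapositively O(¬b ⊃ w). Since O(¬b) holds, K gives O(w).
Premise 8, O(p ⊃ ¬w), contraposes to O(w ⊃ ¬p); with O(w) we get O(¬p).
But premise 5, F(¬p), means O(p).
We now have both O(¬p) and O(p) — p is simultaneously obligatory and forbidden, violating the D-axiom.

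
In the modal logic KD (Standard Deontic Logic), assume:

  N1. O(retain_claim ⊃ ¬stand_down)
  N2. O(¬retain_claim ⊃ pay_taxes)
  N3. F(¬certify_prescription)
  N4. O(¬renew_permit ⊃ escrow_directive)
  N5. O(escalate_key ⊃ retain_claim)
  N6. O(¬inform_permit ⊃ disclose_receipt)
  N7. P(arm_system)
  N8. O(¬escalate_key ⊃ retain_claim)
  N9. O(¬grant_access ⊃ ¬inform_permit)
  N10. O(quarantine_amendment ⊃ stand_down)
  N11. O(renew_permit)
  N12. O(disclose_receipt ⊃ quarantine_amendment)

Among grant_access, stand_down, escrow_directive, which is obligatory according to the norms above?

Premises 5 and 8 cover both cases: O(escalate_key ⊃ retain_claim) and O(¬escalate_key ⊃ retain_claim). Since escalate_key ∨ ¬escalate_key is a tautology, O(retain_claim) follows.
From O(retain_claim) and premise 1, O(retain_claim ⊃ ¬stand_down), we obtain O(¬stand_down).
Premise 10, O(quarantine_amendment ⊃ stand_down), contraposes to O(¬stand_down ⊃ ¬quarantine_amendment); with O(¬stand_down) we get O(¬quarantine_amendment).
The contrapositive of premise 12 (O(disclose_receipt ⊃ quarantine_amendment)) is O(¬quarantine_amendment ⊃ ¬disclose_receipt), and O(¬quarantine_amendment) is already established, so O(¬disclose_receipt).
Premise 6 is O(¬inform_permit ⊃ disclose_receipt); contrapositively O(¬disclose_receipt ⊃ inform_permit). Since O(¬disclose_receipt) holds, K gives O(inform_permit).
The contrapositive of premise 9 (O(¬grant_access ⊃ ¬inform_permit)) is O(inform_permit ⊃ grant_access), and O(inform_permit) is already established, so O(grant_access).
So O(grant_access) holds — grant_access is obligatory. None of the other listed options is made obligatory by any chain of premises.

grant_access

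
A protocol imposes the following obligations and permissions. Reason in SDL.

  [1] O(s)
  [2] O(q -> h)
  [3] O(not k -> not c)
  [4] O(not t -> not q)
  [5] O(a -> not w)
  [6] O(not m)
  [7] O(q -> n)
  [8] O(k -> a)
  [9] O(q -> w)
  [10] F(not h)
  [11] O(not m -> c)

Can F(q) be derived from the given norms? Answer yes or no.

Yes

Premise 6 states O(not m) outright.
With premise 11, O(not m -> c), the K-axiom yields O(c).
Premise 3 is O(not k -> not c); contrapositively O(c -> k). Since O(c) holds, K gives O(k).
With premise 8, O(k -> a), the K-axiom yields O(a).
Applying K to premise 5 (O(a -> not w)) and O(a) yields O(not w).
The contrapositive of premise 9 (O(q -> w)) is O(not w -> not q), and O(not w) is already established, so O(not q).
Premises 1, 2, 4, 7, 10 do not contribute to this derivation.
So O(not q) holds, i.e. F(q). The claim follows.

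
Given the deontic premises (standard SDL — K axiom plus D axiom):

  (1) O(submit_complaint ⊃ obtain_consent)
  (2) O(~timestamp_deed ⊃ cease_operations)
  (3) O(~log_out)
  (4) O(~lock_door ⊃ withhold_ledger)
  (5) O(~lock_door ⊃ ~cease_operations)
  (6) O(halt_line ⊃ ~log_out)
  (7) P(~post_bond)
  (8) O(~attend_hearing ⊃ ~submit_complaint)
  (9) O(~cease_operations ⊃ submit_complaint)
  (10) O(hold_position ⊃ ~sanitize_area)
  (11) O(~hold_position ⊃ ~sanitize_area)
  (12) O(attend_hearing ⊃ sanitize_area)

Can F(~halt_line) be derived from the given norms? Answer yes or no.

Premise 6 is O(halt_line ⊃ ~log_out); even if O(~log_out) held, inferring O(halt_line) would be affirming the consequent — invalid.
No other premise forces O(halt_line). An ideal world satisfying every premise can still have ~halt_line true, so F(~halt_line) is not derivable.

No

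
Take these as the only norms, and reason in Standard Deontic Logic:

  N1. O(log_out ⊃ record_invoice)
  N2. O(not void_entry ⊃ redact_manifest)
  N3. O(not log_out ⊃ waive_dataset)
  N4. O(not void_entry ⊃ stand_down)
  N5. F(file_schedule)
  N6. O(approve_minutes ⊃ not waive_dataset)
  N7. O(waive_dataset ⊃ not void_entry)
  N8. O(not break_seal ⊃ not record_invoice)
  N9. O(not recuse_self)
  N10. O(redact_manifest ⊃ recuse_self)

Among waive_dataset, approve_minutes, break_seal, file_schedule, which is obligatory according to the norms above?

Premise 9 gives O(not recuse_self).
The contrapositive of premise 10 (O(redact_manifest ⊃ recuse_self)) is O(not recuse_self ⊃ not redact_manifest), and O(not recuse_self) is already established, so O(not redact_manifest).
Premise 2 is O(not void_entry ⊃ redact_manifest); contrapositively O(not redact_manifest ⊃ void_entry). Since O(not redact_manifest) holds, K gives O(void_entry).
Premise 7, O(waive_dataset ⊃ not void_entry), contraposes to O(void_entry ⊃ not waive_dataset); with O(void_entry) we get O(not waive_dataset).
The contrapositive of premise 3 (O(not log_out ⊃ waive_dataset)) is O(not waive_dataset ⊃ log_out), and O(not waive_dataset) is already established, so O(log_out).
With premise 1, O(log_out ⊃ record_invoice), the K-axiom yields O(record_invoice).
The contrapositive of premise 8 (O(not break_seal ⊃ not record_invoice)) is O(record_invoice ⊃ break_seal), and O(record_invoice) is already established, so O(break_seal).
So O(break_seal) holds — break_seal is obligatory. None of the other listed options is made obligatory by any chain of premises.

break_seal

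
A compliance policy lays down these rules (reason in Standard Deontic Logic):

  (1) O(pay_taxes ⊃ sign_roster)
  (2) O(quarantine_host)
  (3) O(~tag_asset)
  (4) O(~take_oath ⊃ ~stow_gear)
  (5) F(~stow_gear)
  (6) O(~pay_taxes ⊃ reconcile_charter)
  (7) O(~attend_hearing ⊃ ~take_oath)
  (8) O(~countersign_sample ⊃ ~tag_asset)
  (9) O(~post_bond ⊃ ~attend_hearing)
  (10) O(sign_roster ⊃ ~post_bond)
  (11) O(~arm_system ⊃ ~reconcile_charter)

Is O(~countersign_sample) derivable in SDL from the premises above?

Premise 8 is O(~countersign_sample ⊃ ~tag_asset); even if O(~tag_asset) held, inferring O(~countersign_sample) would be affirming the consequent — invalid.
No other premise forces O(~countersign_sample). An ideal world satisfying every premise can still have ~countersign_sample false, so O(~countersign_sample) is not derivable.

No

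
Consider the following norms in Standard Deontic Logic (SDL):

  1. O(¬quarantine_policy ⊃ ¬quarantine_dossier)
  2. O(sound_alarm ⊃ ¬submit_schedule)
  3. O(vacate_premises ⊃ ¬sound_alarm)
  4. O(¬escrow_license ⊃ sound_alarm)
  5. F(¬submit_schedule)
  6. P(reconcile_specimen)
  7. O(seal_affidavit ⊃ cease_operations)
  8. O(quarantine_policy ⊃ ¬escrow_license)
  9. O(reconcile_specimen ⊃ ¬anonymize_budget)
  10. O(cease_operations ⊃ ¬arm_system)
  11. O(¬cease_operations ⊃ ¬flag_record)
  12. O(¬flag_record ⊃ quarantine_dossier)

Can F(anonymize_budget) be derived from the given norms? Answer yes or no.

Premise 9 is O(reconcile_specimen ⊃ ¬anonymize_budget), but O(reconcile_specimen) is not derivable from the premises (the permission P(reconcile_specimen) asserts only ¬O(¬reconcile_specimen), not O(reconcile_specimen)), so it does not yield O(¬anonymize_budget).
No other premise forces O(¬anonymize_budget). An ideal world satisfying every premise can still have anonymize_budget true, so F(anonymize_budget) is not derivable.

No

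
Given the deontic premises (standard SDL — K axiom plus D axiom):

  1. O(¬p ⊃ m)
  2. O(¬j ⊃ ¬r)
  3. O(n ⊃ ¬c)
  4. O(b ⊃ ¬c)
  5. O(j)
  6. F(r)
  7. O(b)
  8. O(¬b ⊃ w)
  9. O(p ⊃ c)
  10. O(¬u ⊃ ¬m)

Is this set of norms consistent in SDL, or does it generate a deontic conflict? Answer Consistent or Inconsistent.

Consistent

Premise 2 is O(¬j ⊃ ¬r); even if O(¬r) held, inferring O(¬j) would be affirming the consequent — invalid.
So O(¬j) is not derivable, and the apparent clash with O(j) does not arise.
A world satisfying every obligation exists (e.g. b=true, c=false, j=true, m=true, n=false, p=false, r=false, u=true, w=false); no atom is both obligatory and forbidden, so the set is consistent.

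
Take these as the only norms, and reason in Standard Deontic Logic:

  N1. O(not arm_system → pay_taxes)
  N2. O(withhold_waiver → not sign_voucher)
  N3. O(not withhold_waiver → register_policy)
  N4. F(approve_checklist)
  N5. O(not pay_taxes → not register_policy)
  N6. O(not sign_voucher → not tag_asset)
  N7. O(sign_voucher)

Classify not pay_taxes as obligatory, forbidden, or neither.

Forbidden

From premise 7 we have O(sign_voucher).
The contrapositive of premise 2 (O(withhold_waiver → not sign_voucher)) is O(sign_voucher → not withhold_waiver), and O(sign_voucher) is already established, so O(not withhold_waiver).
Premise 3 is O(not withhold_waiver → register_policy); since O(not withhold_waiver), deontic closure gives O(register_policy).
Premise 5, O(not pay_taxes → not register_policy), contraposes to O(register_policy → pay_taxes); with O(register_policy) we get O(pay_taxes).
Premises 1, 4, 6 do not contribute to this derivation.
Thus O(pay_taxes), which is F(not pay_taxes): not pay_taxes is forbidden.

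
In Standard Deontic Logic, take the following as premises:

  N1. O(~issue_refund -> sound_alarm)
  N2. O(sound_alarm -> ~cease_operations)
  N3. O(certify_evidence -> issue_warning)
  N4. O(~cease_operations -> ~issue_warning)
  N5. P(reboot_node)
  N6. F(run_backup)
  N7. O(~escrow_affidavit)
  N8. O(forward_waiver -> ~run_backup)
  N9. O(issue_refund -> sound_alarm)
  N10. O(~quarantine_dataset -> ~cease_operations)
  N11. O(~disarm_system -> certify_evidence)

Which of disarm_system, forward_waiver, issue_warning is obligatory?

By case analysis on ~issue_refund: premise 1 gives O(~issue_refund -> sound_alarm) and premise 9 gives O(issue_refund -> sound_alarm), so O(sound_alarm) either way.
With premise 2, O(sound_alarm -> ~cease_operations), the K-axiom yields O(~cease_operations).
From O(~cease_operations) and premise 4, O(~cease_operations -> ~issue_warning), we obtain O(~issue_warning).
Premise 3 is O(certify_evidence -> issue_warning); contrapositively O(~issue_warning -> ~certify_evidence). Since O(~issue_warning) holds, K gives O(~certify_evidence).
Premise 11, O(~disarm_system -> certify_evidence), contraposes to O(~certify_evidence -> disarm_system); with O(~certify_evidence) we get O(disarm_system).
So O(disarm_system) holds — disarm_system is obligatory. None of the other listed options is made obligatory by any chain of premises.

disarm_system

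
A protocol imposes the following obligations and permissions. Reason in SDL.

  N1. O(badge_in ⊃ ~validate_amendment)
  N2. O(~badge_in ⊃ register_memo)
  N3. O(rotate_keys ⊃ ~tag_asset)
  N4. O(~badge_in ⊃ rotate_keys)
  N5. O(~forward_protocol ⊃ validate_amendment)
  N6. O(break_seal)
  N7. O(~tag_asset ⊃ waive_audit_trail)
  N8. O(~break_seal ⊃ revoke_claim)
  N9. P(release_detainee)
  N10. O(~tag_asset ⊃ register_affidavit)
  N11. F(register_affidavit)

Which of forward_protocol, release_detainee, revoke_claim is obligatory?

Premise 11, F(register_affidavit), is equivalent to O(~register_affidavit).
Premise 10, O(~tag_asset ⊃ register_affidavit), contraposes to O(~register_affidavit ⊃ tag_asset); with O(~register_affidavit) we get O(tag_asset).
The contrapositive of premise 3 (O(rotate_keys ⊃ ~tag_asset)) is O(tag_asset ⊃ ~rotate_keys), and O(tag_asset) is already established, so O(~rotate_keys).
Premise 4, O(~badge_in ⊃ rotate_keys), contraposes to O(~rotate_keys ⊃ badge_in); with O(~rotate_keys) we get O(badge_in).
Applying K to premise 1 (O(badge_in ⊃ ~validate_amendment)) and O(badge_in) yields O(~validate_amendment).
Premise 5, O(~forward_protocol ⊃ validate_amendment), contraposes to O(~validate_amendment ⊃ forward_protocol); with O(~validate_amendment) we get O(forward_protocol).
So O(forward_protocol) holds — forward_protocol is obligatory. None of the other listed options is made obligatory by any chain of premises.

forward_protocol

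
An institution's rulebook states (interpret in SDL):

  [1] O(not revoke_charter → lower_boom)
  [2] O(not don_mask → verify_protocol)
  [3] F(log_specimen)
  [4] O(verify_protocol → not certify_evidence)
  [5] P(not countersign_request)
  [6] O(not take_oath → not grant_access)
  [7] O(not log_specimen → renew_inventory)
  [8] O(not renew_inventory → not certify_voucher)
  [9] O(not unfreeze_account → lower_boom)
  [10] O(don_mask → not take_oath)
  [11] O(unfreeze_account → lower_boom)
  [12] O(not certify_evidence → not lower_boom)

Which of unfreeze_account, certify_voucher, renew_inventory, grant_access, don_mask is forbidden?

grant_access

By case analysis on unfreeze_account: premise 11 gives O(unfreeze_account → lower_boom) and premise 9 gives O(not unfreeze_account → lower_boom), so O(lower_boom) either way.
Premise 12, O(not certify_evidence → not lower_boom), contraposes to O(lower_boom → certify_evidence); with O(lower_boom) we get O(certify_evidence).
Premise 4, O(verify_protocol → not certify_evidence), contraposes to O(certify_evidence → not verify_protocol); with O(certify_evidence) we get O(not verify_protocol).
Premise 2, O(not don_mask → verify_protocol), contraposes to O(not verify_protocol → don_mask); with O(not verify_protocol) we get O(don_mask).
Applying K to premise 10 (O(don_mask → not take_oath)) and O(don_mask) yields O(not take_oath).
Premise 6 is O(not take_oath → not grant_access); since O(not take_oath), deontic closure gives O(not grant_access).
So O(not grant_access) holds, i.e. grant_access is forbidden. None of the other listed options is forbidden under the premises.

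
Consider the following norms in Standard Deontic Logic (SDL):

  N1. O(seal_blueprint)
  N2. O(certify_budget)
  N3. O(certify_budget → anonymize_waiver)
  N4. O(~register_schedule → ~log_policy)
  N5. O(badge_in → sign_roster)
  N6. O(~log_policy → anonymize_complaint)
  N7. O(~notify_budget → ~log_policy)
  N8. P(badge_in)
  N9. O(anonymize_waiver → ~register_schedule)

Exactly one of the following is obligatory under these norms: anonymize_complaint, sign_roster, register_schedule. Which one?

anonymize_complaint

From premise 2 we have O(certify_budget).
From O(certify_budget) and premise 3, O(certify_budget → anonymize_waiver), we obtain O(anonymize_waiver).
From O(anonymize_waiver) and premise 9, O(anonymize_waiver → ~register_schedule), we obtain O(~register_schedule).
From O(~register_schedule) and premise 4, O(~register_schedule → ~log_policy), we obtain O(~log_policy).
With premise 6, O(~log_policy → anonymize_complaint), the K-axiom yields O(anonymize_complaint).
So O(anonymize_complaint) holds — anonymize_complaint is obligatory. None of the other listed options is made obligatory by any chain of premises.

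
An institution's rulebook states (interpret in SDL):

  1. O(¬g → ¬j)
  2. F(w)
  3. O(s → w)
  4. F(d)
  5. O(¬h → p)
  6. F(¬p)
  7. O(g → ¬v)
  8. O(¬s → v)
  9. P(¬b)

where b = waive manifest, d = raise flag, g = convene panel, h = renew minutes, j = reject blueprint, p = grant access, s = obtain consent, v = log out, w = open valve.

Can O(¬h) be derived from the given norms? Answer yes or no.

Premise 5 is O(¬h → p); even if O(p) held, inferring O(¬h) would be affirming the consequent — invalid.
No other premise forces O(¬h). An ideal world satisfying every premise can still have ¬h false, so O(¬h) is not derivable.

No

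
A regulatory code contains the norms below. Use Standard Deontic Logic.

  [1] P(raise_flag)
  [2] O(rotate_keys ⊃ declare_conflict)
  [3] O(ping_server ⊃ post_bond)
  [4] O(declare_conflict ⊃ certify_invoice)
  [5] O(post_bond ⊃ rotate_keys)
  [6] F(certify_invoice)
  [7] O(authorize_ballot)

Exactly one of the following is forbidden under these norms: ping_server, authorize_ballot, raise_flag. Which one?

F(certify_invoice) at premise 6 means O(not certify_invoice).
The contrapositive of premise 4 (O(declare_conflict ⊃ certify_invoice)) is O(not certify_invoice ⊃ not declare_conflict), and O(not certify_invoice) is already established, so O(not declare_conflict).
Premise 2, O(rotate_keys ⊃ declare_conflict), contraposes to O(not declare_conflict ⊃ not rotate_keys); with O(not declare_conflict) we get O(not rotate_keys).
Premise 5 is O(post_bond ⊃ rotate_keys); contrapositively O(not rotate_keys ⊃ not post_bond). Since O(not rotate_keys) holds, K gives O(not post_bond).
Premise 3 is O(ping_server ⊃ post_bond); contrapositively O(not post_bond ⊃ not ping_server). Since O(not post_bond) holds, K gives O(not ping_server).
So O(not ping_server) holds, i.e. ping_server is forbidden. None of the other listed options is forbidden under the premises.

ping_server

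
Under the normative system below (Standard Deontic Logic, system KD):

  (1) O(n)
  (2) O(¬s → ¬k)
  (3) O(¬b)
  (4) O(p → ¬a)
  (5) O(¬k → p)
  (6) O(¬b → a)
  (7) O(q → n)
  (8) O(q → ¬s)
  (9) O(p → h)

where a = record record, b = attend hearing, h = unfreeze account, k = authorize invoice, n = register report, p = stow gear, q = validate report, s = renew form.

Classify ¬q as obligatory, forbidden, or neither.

Obligatory

From premise 3 we have O(¬b).
With premise 6, O(¬b → a), the K-axiom yields O(a).
Premise 4, O(p → ¬a), contraposes to O(a → ¬p); with O(a) we get O(¬p).
Premise 5 is O(¬k → p); contrapositively O(¬p → k). Since O(¬p) holds, K gives O(k).
The contrapositive of premise 2 (O(¬s → ¬k)) is O(k → s), and O(k) is already established, so O(s).
Premise 8, O(q → ¬s), contraposes to O(s → ¬q); with O(s) we get O(¬q).
Premises 1, 7, 9 do not contribute to this derivation.
Hence ¬q is obligatory.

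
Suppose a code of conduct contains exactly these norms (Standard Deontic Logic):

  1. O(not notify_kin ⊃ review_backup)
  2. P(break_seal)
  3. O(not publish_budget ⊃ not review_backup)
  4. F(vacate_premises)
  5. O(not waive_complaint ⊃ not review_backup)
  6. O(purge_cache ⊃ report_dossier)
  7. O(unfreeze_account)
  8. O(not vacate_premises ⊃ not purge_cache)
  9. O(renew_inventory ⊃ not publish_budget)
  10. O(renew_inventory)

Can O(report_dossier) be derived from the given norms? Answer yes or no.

No

Premise 6 is O(purge_cache ⊃ report_dossier), but O(purge_cache) is not derivable from the premises, so it does not yield O(report_dossier).
No other premise forces O(report_dossier). An ideal world satisfying every premise can still have report_dossier false, so O(report_dossier) is not derivable.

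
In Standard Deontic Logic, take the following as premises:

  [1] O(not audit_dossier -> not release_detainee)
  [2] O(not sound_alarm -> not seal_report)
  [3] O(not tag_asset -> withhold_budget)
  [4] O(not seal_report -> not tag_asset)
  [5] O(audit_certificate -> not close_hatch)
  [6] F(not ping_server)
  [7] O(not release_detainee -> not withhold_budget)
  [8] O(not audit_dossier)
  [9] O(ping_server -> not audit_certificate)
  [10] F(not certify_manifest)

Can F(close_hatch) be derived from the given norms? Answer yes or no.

No

Premise 5 is O(audit_certificate -> not close_hatch), but O(audit_certificate) is not derivable from the premises, so it does not yield O(not close_hatch).
No other premise forces O(not close_hatch). An ideal world satisfying every premise can still have close_hatch true, so F(close_hatch) is not derivable.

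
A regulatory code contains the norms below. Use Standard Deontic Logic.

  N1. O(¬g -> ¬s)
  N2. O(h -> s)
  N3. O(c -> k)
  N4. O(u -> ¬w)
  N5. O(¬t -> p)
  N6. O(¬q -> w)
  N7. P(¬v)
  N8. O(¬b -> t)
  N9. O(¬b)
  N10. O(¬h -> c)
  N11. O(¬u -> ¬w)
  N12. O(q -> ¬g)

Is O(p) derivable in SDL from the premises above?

No

Premise 5 is O(¬t -> p), but O(¬t) is not derivable from the premises, so it does not yield O(p).
No other premise forces O(p). An ideal world satisfying every premise can still have p false, so O(p) is not derivable.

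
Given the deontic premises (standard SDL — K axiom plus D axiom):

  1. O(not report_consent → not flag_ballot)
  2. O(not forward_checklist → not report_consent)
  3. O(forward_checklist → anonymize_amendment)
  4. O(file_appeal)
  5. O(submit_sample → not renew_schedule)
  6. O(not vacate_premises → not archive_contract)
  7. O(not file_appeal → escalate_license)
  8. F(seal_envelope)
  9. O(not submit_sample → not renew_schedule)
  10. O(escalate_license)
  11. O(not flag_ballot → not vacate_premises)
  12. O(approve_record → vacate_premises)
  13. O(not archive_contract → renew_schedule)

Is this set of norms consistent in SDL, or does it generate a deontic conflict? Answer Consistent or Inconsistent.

Premise 7 is O(not file_appeal → escalate_license); even if O(escalate_license) held, inferring O(not file_appeal) would be affirming the consequent — invalid.
So O(not file_appeal) is not derivable, and the apparent clash with O(file_appeal) does not arise.
A world satisfying every obligation exists (e.g. anonymize_amendment=true, approve_record=false, archive_contract=true, escalate_license=true, file_appeal=true, flag_ballot=true, forward_checklist=true, renew_schedule=false, report_consent=true, seal_envelope=false, submit_sample=false, vacate_premises=true); no atom is both obligatory and forbidden, so the set is consistent.

Consistent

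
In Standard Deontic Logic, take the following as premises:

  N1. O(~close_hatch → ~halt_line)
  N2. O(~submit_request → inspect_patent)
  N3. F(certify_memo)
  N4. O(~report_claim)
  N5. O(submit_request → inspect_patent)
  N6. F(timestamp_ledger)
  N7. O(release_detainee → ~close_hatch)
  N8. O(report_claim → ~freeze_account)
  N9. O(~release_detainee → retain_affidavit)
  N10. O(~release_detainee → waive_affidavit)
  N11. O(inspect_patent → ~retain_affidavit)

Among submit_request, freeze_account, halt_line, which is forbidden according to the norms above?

halt_line

Premises 2 and 5 are O(~submit_request → inspect_patent) and O(submit_request → inspect_patent); every ideal world satisfies ~submit_request or submit_request, so in either case inspect_patent holds — hence O(inspect_patent).
With premise 11, O(inspect_patent → ~retain_affidavit), the K-axiom yields O(~retain_affidavit).
The contrapositive of premise 9 (O(~release_detainee → retain_affidavit)) is O(~retain_affidavit → release_detainee), and O(~retain_affidavit) is already established, so O(release_detainee).
With premise 7, O(release_detainee → ~close_hatch), the K-axiom yields O(~close_hatch).
Applying K to premise 1 (O(~close_hatch → ~halt_line)) and O(~close_hatch) yields O(~halt_line).
So O(~halt_line) holds, i.e. halt_line is forbidden. None of the other listed options is forbidden under the premises.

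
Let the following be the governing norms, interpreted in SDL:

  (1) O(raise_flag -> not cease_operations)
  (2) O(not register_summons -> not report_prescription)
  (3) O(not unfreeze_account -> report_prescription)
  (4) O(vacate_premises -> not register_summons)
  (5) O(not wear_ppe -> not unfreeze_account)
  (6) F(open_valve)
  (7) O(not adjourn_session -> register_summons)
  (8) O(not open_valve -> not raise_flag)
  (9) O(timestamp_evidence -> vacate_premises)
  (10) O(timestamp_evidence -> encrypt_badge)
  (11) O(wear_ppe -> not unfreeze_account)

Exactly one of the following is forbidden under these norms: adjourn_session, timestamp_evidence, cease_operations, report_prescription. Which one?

Premises 11 and 5 are O(wear_ppe -> not unfreeze_account) and O(not wear_ppe -> not unfreeze_account); every ideal world satisfies wear_ppe or not wear_ppe, so in either case not unfreeze_account holds — hence O(not unfreeze_account).
Applying K to premise 3 (O(not unfreeze_account -> report_prescription)) and O(not unfreeze_account) yields O(report_prescription).
Premise 2 is O(not register_summons -> not report_prescription); contrapositively O(report_prescription -> register_summons). Since O(report_prescription) holds, K gives O(register_summons).
Premise 4, O(vacate_premises -> not register_summons), contraposes to O(register_summons -> not vacate_premises); with O(register_summons) we get O(not vacate_premises).
Premise 9 is O(timestamp_evidence -> vacate_premises); contrapositively O(not vacate_premises -> not timestamp_evidence). Since O(not vacate_premises) holds, K gives O(not timestamp_evidence).
So O(not timestamp_evidence) holds, i.e. timestamp_evidence is forbidden. None of the other listed options is forbidden under the premises.

timestamp_evidence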